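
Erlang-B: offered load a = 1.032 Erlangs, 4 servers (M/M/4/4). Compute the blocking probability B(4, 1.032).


B(c,a) = (a^c/c!) / Σ_{k=0}^{c} a^k/k!
a^4/4! = 0.047262
Σ terms (k=0..4): 1.00000 + 1.03200 + 0.53251 + 0.18318 + 0.04726 = 2.794958
B = 0.047262/2.794958 = 0.016910

Final: 0.016910


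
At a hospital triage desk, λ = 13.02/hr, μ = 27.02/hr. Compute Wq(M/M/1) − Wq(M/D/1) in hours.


ρ = 13.02/27.02 = 0.4819
Wq(M/M/1) = ρ/(μ−λ) = 0.4819/14.00 = 0.03442 hr
Wq(M/D/1) = ρ/(2(μ−λ)) = 0.01721 hr
Savings = 0.03442 − 0.01721 = 0.01721 hr

Final: 0.01721 hr


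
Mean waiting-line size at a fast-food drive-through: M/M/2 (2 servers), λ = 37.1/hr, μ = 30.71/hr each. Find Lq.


a = λ/μ = 1.2081; ρ = a/2 = 0.6040
P₀ = 0.246853
Lq = P₀·a^c·ρ / (c!·(1−ρ)²) = 0.246853·1.45945·0.6040/(2·0.15679)
= 0.69399

Final: 0.69399


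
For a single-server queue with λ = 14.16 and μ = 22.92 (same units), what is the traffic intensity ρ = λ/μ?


ρ = λ/μ = 14.16/22.92 = 0.6178

Final: 0.6178


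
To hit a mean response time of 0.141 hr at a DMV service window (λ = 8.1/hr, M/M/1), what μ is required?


W = 1/(μ−λ) ⇒ μ − λ = 1/W = 1/0.141 = 7.0922
μ = λ + 1/W = 8.1 + 7.0922 = 15.1922 per hr

Final: 15.1922 /hr


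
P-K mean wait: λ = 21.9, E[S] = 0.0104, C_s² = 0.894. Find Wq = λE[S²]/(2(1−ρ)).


ρ = λ·E[S] = 21.9·0.0104 = 0.2278
E[S²] = E[S]²(1+C_s²) = 0.0104²·(1+0.894) = 0.0002049
Wq = λ·E[S²]/(2(1−ρ)) = 21.9·0.0002049/(2·0.7722) = 0.002905 hr

Final: 0.002905 hr


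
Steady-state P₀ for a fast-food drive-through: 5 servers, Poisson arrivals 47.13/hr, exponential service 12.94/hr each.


a = λ/μ = 47.13/12.94 = 3.6422; ρ = a/c = 0.7284
Σ_{k=0}^{4} a^k/k! (terms k=0..4) = 1.00000 + 3.64219 + 6.63279 + 8.05264 + 7.33232 = 26.65995
Tail: a^5/(5!(1−ρ)) = 640.93770/(120·0.2716) = 19.66831
P₀ = 1/(26.65995 + 19.66831) = 1/46.32826 = 0.021585

Final: 0.021585


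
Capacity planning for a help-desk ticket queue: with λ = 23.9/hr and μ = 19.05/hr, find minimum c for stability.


Stability requires cμ > λ ⇔ c > λ/μ.
λ/μ = 23.9/19.05 = 1.2546
Minimum integer c = ⌊1.2546⌋ + 1 = 2
Check: 2·19.05 = 38.10 > 23.9, while 1·19.05 = 19.05 ≤ 23.9

Final: 2 servers


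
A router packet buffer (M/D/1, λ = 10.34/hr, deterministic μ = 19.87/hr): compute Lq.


ρ = 10.34/19.87 = 0.5204
M/D/1: Lq = ρ²/(2(1−ρ)) = 0.2708/(2·0.4796) = 0.28231

Final: 0.28231


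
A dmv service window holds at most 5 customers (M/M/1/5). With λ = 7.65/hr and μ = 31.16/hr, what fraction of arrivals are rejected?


ρ = λ/μ = 7.65/31.16 = 0.2455
P_K = (1−ρ)ρ^K/(1−ρ^(K+1)) = (0.7545·0.0008919)/(1 − 0.0002190)
= 0.0006729/0.999781 = 0.0006731

Final: 0.0006731


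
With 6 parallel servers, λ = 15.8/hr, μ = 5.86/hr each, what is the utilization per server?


ρ = λ/(cμ) = 15.8/(6·5.86) = 15.8/35.16 = 0.4494

Final: 0.4494


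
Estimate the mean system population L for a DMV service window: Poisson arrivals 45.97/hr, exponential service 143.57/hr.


ρ = λ/μ = 45.97/143.57 = 0.3202
L = ρ/(1−ρ) = 0.3202/(1 − 0.3202) = 0.3202/0.6798 = 0.4710

Final: 0.4710


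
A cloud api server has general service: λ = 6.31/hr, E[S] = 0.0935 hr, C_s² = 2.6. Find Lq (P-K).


ρ = λ·E[S] = 6.31·0.0935 = 0.5900
Lq = ρ²(1+C_s²)/(2(1−ρ)) = 0.3481·(1+2.6)/(2·0.4100)
= 0.3481·3.6000/0.8200 = 1.52811

Final: 1.52811


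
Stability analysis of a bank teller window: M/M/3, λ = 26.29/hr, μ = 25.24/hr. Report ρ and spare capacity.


Total capacity cμ = 3·25.24 = 75.72/hr
ρ = λ/(cμ) = 26.29/75.72 = 0.3472
Stable ⇔ ρ < 1: YES
Spare capacity = cμ − λ = 75.72 − 26.29 = 49.43/hr

Final: ρ = 0.3472; stable; margin = 49.43/hr


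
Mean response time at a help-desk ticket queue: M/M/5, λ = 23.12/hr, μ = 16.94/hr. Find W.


a = 1.3648; ρ = 0.2730; P₀ = 0.255184
Lq = P₀·a^c·ρ/(c!(1−ρ)²) = 0.005200
Wq = Lq/λ = 0.005200/23.12 = 0.0002249 hr
W = Wq + 1/μ = 0.0002249 + 0.05903 = 0.05926 hr

Final: 0.05926 hr


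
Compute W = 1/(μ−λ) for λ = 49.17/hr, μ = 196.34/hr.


W = 1/(μ−λ) = 1/(196.34 − 49.17) = 1/147.17 = 0.006795 hr

Final: 0.006795 hr


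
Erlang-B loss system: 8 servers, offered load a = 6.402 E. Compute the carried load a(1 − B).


B(8,6.402) = 0.144508 (Erlang-B)
Carried load = a(1 − B) = 6.402·(1 − 0.144508) = 6.402·0.855492 = 5.4769 E

Final: 5.4769 Erlangs


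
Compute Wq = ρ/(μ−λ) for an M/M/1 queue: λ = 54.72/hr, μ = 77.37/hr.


ρ = 54.72/77.37 = 0.7073
Wq = ρ/(μ−λ) = 0.7073/(77.37 − 54.72) = 0.7073/22.65 = 0.03123 hr

Final: 0.03123 hr


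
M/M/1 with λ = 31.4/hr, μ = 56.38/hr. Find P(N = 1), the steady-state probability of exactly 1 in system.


ρ = 31.4/56.38 = 0.5569
P_n = (1−ρ)·ρ^n = (1 − 0.5569)·0.5569^1 = 0.4431·0.556935 = 0.246758

Final: 0.246758


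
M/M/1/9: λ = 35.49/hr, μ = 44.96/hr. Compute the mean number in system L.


ρ = 35.49/44.96 = 0.7894
L = ρ[1 − (K+1)ρ^K + Kρ^(K+1)] / [(1−ρ)(1−ρ^(K+1))]
Numerator: 0.7894·(1 − 10·0.118992 + 9·0.093928) = 0.517381
Denominator: (0.2106)·(0.906072) = 0.190847
L = 0.517381/0.190847 = 2.7110

Final: 2.7110


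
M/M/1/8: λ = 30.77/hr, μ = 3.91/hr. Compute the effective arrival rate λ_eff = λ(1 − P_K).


ρ = 7.8696; P_K = (1−ρ)ρ^8/(1−ρ^9) = 0.872928
λ_eff = λ(1 − P_K) = 30.77·(1 − 0.872928) = 30.77·0.127072 = 3.9100 /hr

Final: 3.9100 /hr


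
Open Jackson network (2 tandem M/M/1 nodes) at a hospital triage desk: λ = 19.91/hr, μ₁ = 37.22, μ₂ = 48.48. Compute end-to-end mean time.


Each node sees arrival rate λ = 19.91/hr (tandem ⇒ throughput preserved).
W₁ = 1/(μ₁−λ) = 1/(37.22−19.91) = 0.05777 hr
W₂ = 1/(μ₂−λ) = 1/(48.48−19.91) = 0.03500 hr
W_total = W₁ + W₂ = 0.05777 + 0.03500 = 0.09277 hr

Final: 0.09277 hr


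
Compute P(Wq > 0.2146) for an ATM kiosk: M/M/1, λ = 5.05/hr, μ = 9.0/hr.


ρ = 5.05/9.0 = 0.5611
P(Wq > t) = ρ·e^{−(μ−λ)t} = 0.5611·e^{−0.8477}
= 0.5611·0.428412 = 0.240387

Final: 0.240387


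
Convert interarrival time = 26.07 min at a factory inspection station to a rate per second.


λ = 1/(interarrival time) in consistent units.
1 second = 0.0166667 min, so λ = 0.0166667/26.07 = 0.0006393 per second

Final: 0.0006393 /sec


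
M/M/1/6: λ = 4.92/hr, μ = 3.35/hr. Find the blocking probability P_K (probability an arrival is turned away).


ρ = λ/μ = 4.92/3.35 = 1.4687
P_K = (1−ρ)ρ^K/(1−ρ^(K+1)) = (-0.4687·10.035102)/(1 − 14.738119)
= -4.703018/-13.738119 = 0.342333

Final: 0.342333


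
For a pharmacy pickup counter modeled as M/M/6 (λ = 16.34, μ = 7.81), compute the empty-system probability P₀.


a = λ/μ = 16.34/7.81 = 2.0922; ρ = a/c = 0.3487
Σ_{k=0}^{5} a^k/k! (terms k=0..5) = 1.00000 + 2.09219 + 2.18863 + 1.52634 + 0.79835 + 0.33406 = 7.93957
Tail: a^6/(6!(1−ρ)) = 83.86990/(720·0.6513) = 0.17885
P₀ = 1/(7.93957 + 0.17885) = 1/8.11842 = 0.123177

Final: 0.123177


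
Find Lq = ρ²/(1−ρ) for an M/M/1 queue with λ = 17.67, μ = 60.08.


ρ = 17.67/60.08 = 0.2941
Lq = ρ²/(1−ρ) = 0.08650/0.7059 = 0.1225

Final: 0.1225


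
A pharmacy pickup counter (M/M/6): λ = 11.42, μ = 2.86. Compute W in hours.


a = 3.9930; ρ = 0.6655; P₀ = 0.016819
Lq = P₀·a^c·ρ/(c!(1−ρ)²) = 0.56315
Wq = Lq/λ = 0.56315/11.42 = 0.04931 hr
W = Wq + 1/μ = 0.04931 + 0.34965 = 0.39896 hr

Final: 0.39896 hr


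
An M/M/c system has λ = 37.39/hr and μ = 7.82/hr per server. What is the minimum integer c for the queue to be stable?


Stability requires cμ > λ ⇔ c > λ/μ.
λ/μ = 37.39/7.82 = 4.7813
Minimum integer c = ⌊4.7813⌋ + 1 = 5
Check: 5·7.82 = 39.10 > 37.39, while 4·7.82 = 31.28 ≤ 37.39

Final: 5 servers


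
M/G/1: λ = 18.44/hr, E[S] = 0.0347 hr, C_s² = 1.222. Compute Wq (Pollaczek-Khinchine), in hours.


ρ = λ·E[S] = 18.44·0.0347 = 0.6399
E[S²] = E[S]²(1+C_s²) = 0.0347²·(1+1.222) = 0.002675
Wq = λ·E[S²]/(2(1−ρ)) = 18.44·0.002675/(2·0.3601) = 0.06850 hr

Final: 0.06850 hr


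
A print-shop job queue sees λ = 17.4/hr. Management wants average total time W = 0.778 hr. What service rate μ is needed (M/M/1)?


W = 1/(μ−λ) ⇒ μ − λ = 1/W = 1/0.778 = 1.2853
μ = λ + 1/W = 17.4 + 1.2853 = 18.6853 per hr

Final: 18.6853 /hr


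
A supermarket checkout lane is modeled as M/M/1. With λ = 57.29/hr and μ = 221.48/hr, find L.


ρ = λ/μ = 57.29/221.48 = 0.2587
L = ρ/(1−ρ) = 0.2587/(1 − 0.2587) = 0.2587/0.7413 = 0.3489

Final: 0.3489


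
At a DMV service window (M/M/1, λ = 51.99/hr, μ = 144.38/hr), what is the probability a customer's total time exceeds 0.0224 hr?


W ~ Exponential(μ−λ) for M/M/1.
μ − λ = 144.38 − 51.99 = 92.3900
P(W > t) = e^{−(μ−λ)t} = e^{−2.0695} = 0.126244

Final: 0.126244


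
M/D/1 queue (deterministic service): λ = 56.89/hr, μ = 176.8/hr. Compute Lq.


ρ = 56.89/176.8 = 0.3218
M/D/1: Lq = ρ²/(2(1−ρ)) = 0.1035/(2·0.6782) = 0.07633

Final: 0.07633


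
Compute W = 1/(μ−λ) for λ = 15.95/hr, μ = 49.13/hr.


W = 1/(μ−λ) = 1/(49.13 − 15.95) = 1/33.18 = 0.03014 hr

Final: 0.03014 hr


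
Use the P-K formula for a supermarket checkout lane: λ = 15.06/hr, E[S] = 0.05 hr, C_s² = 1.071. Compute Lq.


ρ = λ·E[S] = 15.06·0.05 = 0.7530
Lq = ρ²(1+C_s²)/(2(1−ρ)) = 0.5670·(1+1.071)/(2·0.2470)
= 0.5670·2.0710/0.4940 = 2.37708

Final: 2.37708


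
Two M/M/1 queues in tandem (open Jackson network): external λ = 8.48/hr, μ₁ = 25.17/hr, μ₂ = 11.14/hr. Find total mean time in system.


Each node sees arrival rate λ = 8.48/hr (tandem ⇒ throughput preserved).
W₁ = 1/(μ₁−λ) = 1/(25.17−8.48) = 0.05992 hr
W₂ = 1/(μ₂−λ) = 1/(11.14−8.48) = 0.37594 hr
W_total = W₁ + W₂ = 0.05992 + 0.37594 = 0.43586 hr

Final: 0.43586 hr


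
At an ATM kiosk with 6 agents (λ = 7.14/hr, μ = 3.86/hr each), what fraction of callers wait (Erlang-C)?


a = λ/μ = 1.8497; ρ = a/6 = 0.3083
P₀ = 0.157134 (from M/M/c formula)
C(c,a) = [a^c/(c!(1−ρ))]·P₀ = [40.05580/(720·0.6917)]·0.157134
= 0.08043·0.157134 = 0.012638

Final: 0.012638


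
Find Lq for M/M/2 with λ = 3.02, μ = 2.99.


a = λ/μ = 1.0100; ρ = a/2 = 0.5050
P₀ = 0.328889
Lq = P₀·a^c·ρ / (c!·(1−ρ)²) = 0.328889·1.02017·0.5050/(2·0.24501)
= 0.34579

Final: 0.34579


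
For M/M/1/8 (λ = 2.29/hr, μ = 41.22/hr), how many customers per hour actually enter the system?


ρ = 0.05556; P_K = (1−ρ)ρ^8/(1−ρ^9) = 8.570e-11
λ_eff = λ(1 − P_K) = 2.29·(1 − 8.570e-11) = 2.29·1.000000 = 2.2900 /hr

Final: 2.2900 /hr


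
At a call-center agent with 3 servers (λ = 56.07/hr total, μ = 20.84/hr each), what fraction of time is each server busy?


ρ = λ/(cμ) = 56.07/(3·20.84) = 56.07/62.52 = 0.8968

Final: 0.8968


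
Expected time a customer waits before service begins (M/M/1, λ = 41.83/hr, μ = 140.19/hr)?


ρ = 41.83/140.19 = 0.2984
Wq = ρ/(μ−λ) = 0.2984/(140.19 − 41.83) = 0.2984/98.36 = 0.003034 hr

Final: 0.003034 hr


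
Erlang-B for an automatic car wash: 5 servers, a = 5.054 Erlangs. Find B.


B(c,a) = (a^c/c!) / Σ_{k=0}^{c} a^k/k!
a^5/5! = 27.478621
Σ terms (k=0..5): 1.00000 + 5.05400 + 12.77146 + 21.51565 + 27.18502 + 27.47862 = 95.004752
B = 27.478621/95.004752 = 0.289234

Final: 0.289234


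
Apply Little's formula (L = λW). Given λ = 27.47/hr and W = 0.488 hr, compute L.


L = λW = 27.47·0.488 = 13.4054

Final: 13.4054


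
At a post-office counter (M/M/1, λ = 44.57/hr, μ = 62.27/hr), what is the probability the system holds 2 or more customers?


ρ = 44.57/62.27 = 0.7158
P(N ≥ n) = ρ^n = 0.7158^2 = 0.512304

Final: 0.512304


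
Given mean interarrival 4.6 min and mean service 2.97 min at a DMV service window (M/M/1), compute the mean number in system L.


λ = 60/4.6 = 13.0435 /hr
μ = 60/2.97 = 20.2020 /hr
ρ = λ/μ = 13.0435/20.2020 = 0.6457
L = ρ/(1−ρ) = 0.6457/0.3543 = 1.8221

Final: 1.8221


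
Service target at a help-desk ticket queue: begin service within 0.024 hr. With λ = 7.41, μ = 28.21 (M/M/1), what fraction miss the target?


ρ = 7.41/28.21 = 0.2627
P(Wq > t) = ρ·e^{−(μ−λ)t} = 0.2627·e^{−0.4992}
= 0.2627·0.607016 = 0.159447

Final: 0.159447


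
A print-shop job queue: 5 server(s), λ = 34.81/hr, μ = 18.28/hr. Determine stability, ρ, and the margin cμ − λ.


Total capacity cμ = 5·18.28 = 91.40/hr
ρ = λ/(cμ) = 34.81/91.40 = 0.3809
Stable ⇔ ρ < 1: YES
Spare capacity = cμ − λ = 91.40 − 34.81 = 56.59/hr

Final: ρ = 0.3809; stable; margin = 56.59/hr


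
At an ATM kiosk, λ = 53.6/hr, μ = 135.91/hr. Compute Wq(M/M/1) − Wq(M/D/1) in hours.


ρ = 53.6/135.91 = 0.3944
Wq(M/M/1) = ρ/(μ−λ) = 0.3944/82.31 = 0.004791 hr
Wq(M/D/1) = ρ/(2(μ−λ)) = 0.002396 hr
Savings = 0.004791 − 0.002396 = 0.002396 hr

Final: 0.002396 hr


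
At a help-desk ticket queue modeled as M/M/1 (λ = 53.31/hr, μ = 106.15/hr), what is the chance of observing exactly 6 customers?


ρ = 53.31/106.15 = 0.5022
P_n = (1−ρ)·ρ^n = (1 − 0.5022)·0.5022^6 = 0.4978·0.016045 = 0.007987

Final: 0.007987


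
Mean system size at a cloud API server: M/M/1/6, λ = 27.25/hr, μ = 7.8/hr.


ρ = 27.25/7.8 = 3.4936
L = ρ[1 − (K+1)ρ^K + Kρ^(K+1)] / [(1−ρ)(1−ρ^(K+1))]
Numerator: 3.4936·(1 − 7·1818.157172 + 6·6351.895250) = 88685.723424
Denominator: (-2.4936)·(-6350.895250) = 15836.527258
L = 88685.723424/15836.527258 = 5.6001

Final: 5.6001


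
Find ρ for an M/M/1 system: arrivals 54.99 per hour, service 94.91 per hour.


ρ = λ/μ = 54.99/94.91 = 0.5794

Final: 0.5794


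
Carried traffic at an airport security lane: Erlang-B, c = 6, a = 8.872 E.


B(6,8.872) = 0.434417 (Erlang-B)
Carried load = a(1 − B) = 8.872·(1 − 0.434417) = 8.872·0.565583 = 5.0179 E

Final: 5.0179 Erlangs


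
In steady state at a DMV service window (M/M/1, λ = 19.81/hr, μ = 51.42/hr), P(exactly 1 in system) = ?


ρ = 19.81/51.42 = 0.3853
P_n = (1−ρ)·ρ^n = (1 − 0.3853)·0.3853^1 = 0.6147·0.385259 = 0.236834

Final: 0.236834


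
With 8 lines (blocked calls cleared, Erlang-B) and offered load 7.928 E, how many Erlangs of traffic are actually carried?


B(8,7.928) = 0.231566 (Erlang-B)
Carried load = a(1 − B) = 7.928·(1 − 0.231566) = 7.928·0.768434 = 6.0921 E

Final: 6.0921 Erlangs


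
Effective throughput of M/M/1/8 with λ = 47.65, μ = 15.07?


ρ = 3.1619; P_K = (1−ρ)ρ^8/(1−ρ^9) = 0.683757
λ_eff = λ(1 − P_K) = 47.65·(1 − 0.683757) = 47.65·0.316243 = 15.0690 /hr

Final: 15.0690 /hr


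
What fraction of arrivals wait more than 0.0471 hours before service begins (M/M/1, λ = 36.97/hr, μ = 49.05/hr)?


ρ = 36.97/49.05 = 0.7537
P(Wq > t) = ρ·e^{−(μ−λ)t} = 0.7537·e^{−0.5690}
= 0.7537·0.566109 = 0.426688

Final: 0.426688


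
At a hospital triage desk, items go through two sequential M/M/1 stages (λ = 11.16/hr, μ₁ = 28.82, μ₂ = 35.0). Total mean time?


Each node sees arrival rate λ = 11.16/hr (tandem ⇒ throughput preserved).
W₁ = 1/(μ₁−λ) = 1/(28.82−11.16) = 0.05663 hr
W₂ = 1/(μ₂−λ) = 1/(35.0−11.16) = 0.04195 hr
W_total = W₁ + W₂ = 0.05663 + 0.04195 = 0.09857 hr

Final: 0.09857 hr


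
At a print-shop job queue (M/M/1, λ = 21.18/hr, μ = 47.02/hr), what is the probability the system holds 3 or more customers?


ρ = 21.18/47.02 = 0.4504
P(N ≥ n) = ρ^n = 0.4504^3 = 0.091397

Final: 0.091397


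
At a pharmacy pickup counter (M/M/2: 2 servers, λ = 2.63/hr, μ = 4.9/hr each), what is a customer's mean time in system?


a = 0.5367; ρ = 0.2684; P₀ = 0.576830
Lq = P₀·a^c·ρ/(c!(1−ρ)²) = 0.04166
Wq = Lq/λ = 0.04166/2.63 = 0.01584 hr
W = Wq + 1/μ = 0.01584 + 0.20408 = 0.21992 hr

Final: 0.21992 hr


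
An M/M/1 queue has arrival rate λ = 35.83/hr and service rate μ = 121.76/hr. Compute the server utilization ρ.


ρ = λ/μ = 35.83/121.76 = 0.2943

Final: 0.2943


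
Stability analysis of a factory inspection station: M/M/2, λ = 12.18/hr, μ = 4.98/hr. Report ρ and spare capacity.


Total capacity cμ = 2·4.98 = 9.96/hr
ρ = λ/(cμ) = 12.18/9.96 = 1.2229
Stable ⇔ ρ < 1: NO
Spare capacity = cμ − λ = 9.96 − 12.18 = -2.22/hr

Final: ρ = 1.2229; unstable; margin = -2.22/hr


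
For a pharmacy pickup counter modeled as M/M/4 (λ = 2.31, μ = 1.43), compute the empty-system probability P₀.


a = λ/μ = 2.31/1.43 = 1.6154; ρ = a/c = 0.4038
Σ_{k=0}^{3} a^k/k! (terms k=0..3) = 1.00000 + 1.61538 + 1.30473 + 0.70255 = 4.62267
Tail: a^4/(4!(1−ρ)) = 6.80932/(24·0.5962) = 0.47592
P₀ = 1/(4.62267 + 0.47592) = 1/5.09859 = 0.196133

Final: 0.196133


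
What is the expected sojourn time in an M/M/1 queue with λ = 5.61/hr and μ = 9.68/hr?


W = 1/(μ−λ) = 1/(9.68 − 5.61) = 1/4.07 = 0.2457 hr

Final: 0.2457 hr


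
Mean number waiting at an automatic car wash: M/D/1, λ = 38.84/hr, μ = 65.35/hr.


ρ = 38.84/65.35 = 0.5943
M/D/1: Lq = ρ²/(2(1−ρ)) = 0.3532/(2·0.4057) = 0.43538

Final: 0.43538


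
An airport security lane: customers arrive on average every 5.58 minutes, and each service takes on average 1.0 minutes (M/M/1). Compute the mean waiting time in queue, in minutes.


λ = 60/5.58 = 10.7527 /hr
μ = 60/1.0 = 60.0000 /hr
ρ = λ/μ = 10.7527/60.0000 = 0.1792
Wq = ρ/(μ−λ) = 0.1792/(60.0000−10.7527) = 0.003639 hr
In minutes: 0.003639·60 = 0.2183 min

Final: 0.2183 min


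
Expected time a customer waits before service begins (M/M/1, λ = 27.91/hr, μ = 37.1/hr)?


ρ = 27.91/37.1 = 0.7523
Wq = ρ/(μ−λ) = 0.7523/(37.1 − 27.91) = 0.7523/9.19 = 0.08186 hr

Final: 0.08186 hr


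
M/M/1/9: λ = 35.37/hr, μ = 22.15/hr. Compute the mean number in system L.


ρ = 35.37/22.15 = 1.5968
L = ρ[1 − (K+1)ρ^K + Kρ^(K+1)] / [(1−ρ)(1−ρ^(K+1))]
Numerator: 1.5968·(1 − 10·67.507490 + 9·107.798643) = 472.844811
Denominator: (-0.5968)·(-106.798643) = 63.741673
L = 472.844811/63.741673 = 7.4181

Final: 7.4181


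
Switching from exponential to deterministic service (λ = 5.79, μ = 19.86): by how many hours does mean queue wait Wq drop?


ρ = 5.79/19.86 = 0.2915
Wq(M/M/1) = ρ/(μ−λ) = 0.2915/14.07 = 0.02072 hr
Wq(M/D/1) = ρ/(2(μ−λ)) = 0.01036 hr
Savings = 0.02072 − 0.01036 = 0.01036 hr

Final: 0.01036 hr


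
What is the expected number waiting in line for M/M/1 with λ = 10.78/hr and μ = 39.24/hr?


ρ = 10.78/39.24 = 0.2747
Lq = ρ²/(1−ρ) = 0.07547/0.7253 = 0.1041

Final: 0.1041


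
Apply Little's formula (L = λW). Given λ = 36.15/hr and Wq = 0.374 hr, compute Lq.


Lq = λWq = 36.15·0.374 = 13.5201

Final: 13.5201


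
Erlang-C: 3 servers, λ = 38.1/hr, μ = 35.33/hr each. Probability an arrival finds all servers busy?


a = λ/μ = 1.0784; ρ = a/3 = 0.3595
P₀ = 0.334873 (from M/M/c formula)
C(c,a) = [a^c/(c!(1−ρ))]·P₀ = [1.25413/(6·0.6405)]·0.334873
= 0.32633·0.334873 = 0.109278

Final: 0.109278


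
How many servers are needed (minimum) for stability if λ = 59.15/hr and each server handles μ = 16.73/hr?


Stability requires cμ > λ ⇔ c > λ/μ.
λ/μ = 59.15/16.73 = 3.5356
Minimum integer c = ⌊3.5356⌋ + 1 = 4
Check: 4·16.73 = 66.92 > 59.15, while 3·16.73 = 50.19 ≤ 59.15

Final: 4 servers


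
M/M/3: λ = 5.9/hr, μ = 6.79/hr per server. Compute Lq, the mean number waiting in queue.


a = λ/μ = 0.8689; ρ = a/3 = 0.2896
P₀ = 0.416603
Lq = P₀·a^c·ρ / (c!·(1−ρ)²) = 0.416603·0.65606·0.2896/(6·0.50461)
= 0.02615

Final: 0.02615


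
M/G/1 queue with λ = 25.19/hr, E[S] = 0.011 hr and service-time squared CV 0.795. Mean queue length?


ρ = λ·E[S] = 25.19·0.011 = 0.2771
Lq = ρ²(1+C_s²)/(2(1−ρ)) = 0.07678·(1+0.795)/(2·0.7229)
= 0.07678·1.7950/1.4458 = 0.09532

Final: 0.09532


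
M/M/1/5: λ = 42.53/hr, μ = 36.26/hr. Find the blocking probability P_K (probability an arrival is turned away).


ρ = λ/μ = 42.53/36.26 = 1.1729
P_K = (1−ρ)ρ^K/(1−ρ^(K+1)) = (-0.1729·2.219923)/(1 − 2.603787)
= -0.383864/-1.603787 = 0.239349

Final: 0.239349


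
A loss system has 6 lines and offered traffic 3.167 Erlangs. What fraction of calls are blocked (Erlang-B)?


B(c,a) = (a^c/c!) / Σ_{k=0}^{c} a^k/k!
a^6/6! = 1.401380
Σ terms (k=0..6): 1.00000 + 3.16700 + 5.01494 + 5.29411 + 4.19161 + 2.65497 + 1.40138 = 22.724012
B = 1.401380/22.724012 = 0.061670

Final: 0.061670


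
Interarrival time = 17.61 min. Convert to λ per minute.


λ = 1/(interarrival time) in consistent units.
1 minute = 1 min, so λ = 1/17.61 = 0.05679 per minute

Final: 0.05679 /min


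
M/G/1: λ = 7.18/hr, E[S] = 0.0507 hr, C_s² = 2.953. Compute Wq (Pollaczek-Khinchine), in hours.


ρ = λ·E[S] = 7.18·0.0507 = 0.3640
E[S²] = E[S]²(1+C_s²) = 0.0507²·(1+2.953) = 0.010161
Wq = λ·E[S²]/(2(1−ρ)) = 7.18·0.010161/(2·0.6360) = 0.05736 hr

Final: 0.05736 hr


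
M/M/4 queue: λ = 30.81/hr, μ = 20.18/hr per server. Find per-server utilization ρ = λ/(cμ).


ρ = λ/(cμ) = 30.81/(4·20.18) = 30.81/80.72 = 0.3817

Final: 0.3817


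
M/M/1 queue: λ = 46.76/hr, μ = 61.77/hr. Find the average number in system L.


ρ = λ/μ = 46.76/61.77 = 0.7570
L = ρ/(1−ρ) = 0.7570/(1 − 0.7570) = 0.7570/0.2430 = 3.1153

Final: 3.1153


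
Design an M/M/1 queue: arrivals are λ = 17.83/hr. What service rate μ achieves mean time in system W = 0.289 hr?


W = 1/(μ−λ) ⇒ μ − λ = 1/W = 1/0.289 = 3.4602
μ = λ + 1/W = 17.83 + 3.4602 = 21.2902 per hr

Final: 21.2902 /hr


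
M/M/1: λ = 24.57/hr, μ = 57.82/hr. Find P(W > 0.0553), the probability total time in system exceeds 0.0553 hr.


W ~ Exponential(μ−λ) for M/M/1.
μ − λ = 57.82 − 24.57 = 33.2500
P(W > t) = e^{−(μ−λ)t} = e^{−1.8387} = 0.159020

Final: 0.159020


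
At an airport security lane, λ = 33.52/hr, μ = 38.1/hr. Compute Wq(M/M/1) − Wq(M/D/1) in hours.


ρ = 33.52/38.1 = 0.8798
Wq(M/M/1) = ρ/(μ−λ) = 0.8798/4.58 = 0.19209 hr
Wq(M/D/1) = ρ/(2(μ−λ)) = 0.09605 hr
Savings = 0.19209 − 0.09605 = 0.09605 hr

Final: 0.09605 hr


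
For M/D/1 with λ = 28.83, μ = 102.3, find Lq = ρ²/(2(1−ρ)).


ρ = 28.83/102.3 = 0.2818
M/D/1: Lq = ρ²/(2(1−ρ)) = 0.07942/(2·0.7182) = 0.05529

Final: 0.05529


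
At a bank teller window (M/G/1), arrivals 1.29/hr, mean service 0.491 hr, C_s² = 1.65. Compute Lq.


ρ = λ·E[S] = 1.29·0.491 = 0.6334
Lq = ρ²(1+C_s²)/(2(1−ρ)) = 0.4012·(1+1.65)/(2·0.3666)
= 0.4012·2.6500/0.7332 = 1.44995

Final: 1.44995


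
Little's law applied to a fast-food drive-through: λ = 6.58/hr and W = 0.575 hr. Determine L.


L = λW = 6.58·0.575 = 3.7835

Final: 3.7835


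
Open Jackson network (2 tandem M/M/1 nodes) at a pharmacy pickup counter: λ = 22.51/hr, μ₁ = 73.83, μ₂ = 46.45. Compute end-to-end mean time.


Each node sees arrival rate λ = 22.51/hr (tandem ⇒ throughput preserved).
W₁ = 1/(μ₁−λ) = 1/(73.83−22.51) = 0.01949 hr
W₂ = 1/(μ₂−λ) = 1/(46.45−22.51) = 0.04177 hr
W_total = W₁ + W₂ = 0.01949 + 0.04177 = 0.06126 hr

Final: 0.06126 hr


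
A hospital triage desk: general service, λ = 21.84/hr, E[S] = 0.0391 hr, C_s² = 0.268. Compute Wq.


ρ = λ·E[S] = 21.84·0.0391 = 0.8539
E[S²] = E[S]²(1+C_s²) = 0.0391²·(1+0.268) = 0.001939
Wq = λ·E[S²]/(2(1−ρ)) = 21.84·0.001939/(2·0.1461) = 0.14494 hr

Final: 0.14494 hr


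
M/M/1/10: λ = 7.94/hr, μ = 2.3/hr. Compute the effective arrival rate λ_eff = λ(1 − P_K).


ρ = 3.4522; P_K = (1−ρ)ρ^10/(1−ρ^11) = 0.710328
λ_eff = λ(1 − P_K) = 7.94·(1 − 0.710328) = 7.94·0.289672 = 2.3000 /hr

Final: 2.3000 /hr


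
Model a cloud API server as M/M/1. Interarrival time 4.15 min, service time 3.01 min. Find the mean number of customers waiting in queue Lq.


λ = 60/4.15 = 14.4578 /hr
μ = 60/3.01 = 19.9336 /hr
ρ = λ/μ = 14.4578/19.9336 = 0.7253
Lq = ρ²/(1−ρ) = 0.5261/0.2747 = 1.9150

Final: 1.9150


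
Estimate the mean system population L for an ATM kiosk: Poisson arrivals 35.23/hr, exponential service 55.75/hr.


ρ = λ/μ = 35.23/55.75 = 0.6319
L = ρ/(1−ρ) = 0.6319/(1 − 0.6319) = 0.6319/0.3681 = 1.7169

Final: 1.7169


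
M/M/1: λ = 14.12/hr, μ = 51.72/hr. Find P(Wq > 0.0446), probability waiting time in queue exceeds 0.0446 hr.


ρ = 14.12/51.72 = 0.2730
P(Wq > t) = ρ·e^{−(μ−λ)t} = 0.2730·e^{−1.6770}
= 0.2730·0.186941 = 0.051037

Final: 0.051037


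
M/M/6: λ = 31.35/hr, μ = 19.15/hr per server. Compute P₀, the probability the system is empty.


a = λ/μ = 31.35/19.15 = 1.6371; ρ = a/c = 0.2728
Σ_{k=0}^{5} a^k/k! (terms k=0..5) = 1.00000 + 1.63708 + 1.34001 + 0.73123 + 0.29927 + 0.09799 = 5.10557
Tail: a^6/(6!(1−ρ)) = 19.24920/(720·0.7272) = 0.03677
P₀ = 1/(5.10557 + 0.03677) = 1/5.14234 = 0.194464

Final: 0.194464


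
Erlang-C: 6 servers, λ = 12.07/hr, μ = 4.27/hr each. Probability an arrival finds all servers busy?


a = λ/μ = 2.8267; ρ = a/6 = 0.4711
P₀ = 0.058514 (from M/M/c formula)
C(c,a) = [a^c/(c!(1−ρ))]·P₀ = [510.12472/(720·0.5289)]·0.058514
= 1.33963·0.058514 = 0.078387

Final: 0.078387


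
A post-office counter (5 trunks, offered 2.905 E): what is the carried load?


B(5,2.905) = 0.102004 (Erlang-B)
Carried load = a(1 − B) = 2.905·(1 − 0.102004) = 2.905·0.897996 = 2.6087 E

Final: 2.6087 Erlangs


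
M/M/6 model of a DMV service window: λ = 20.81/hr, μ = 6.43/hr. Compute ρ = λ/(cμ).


ρ = λ/(cμ) = 20.81/(6·6.43) = 20.81/38.58 = 0.5394

Final: 0.5394


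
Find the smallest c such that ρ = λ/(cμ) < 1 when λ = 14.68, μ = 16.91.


Stability requires cμ > λ ⇔ c > λ/μ.
λ/μ = 14.68/16.91 = 0.8681
Minimum integer c = ⌊0.8681⌋ + 1 = 1
Check: 1·16.91 = 16.91 > 14.68, while 0·16.91 = 0.00 ≤ 14.68

Final: 1 servers


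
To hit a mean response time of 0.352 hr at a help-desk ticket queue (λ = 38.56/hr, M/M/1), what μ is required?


W = 1/(μ−λ) ⇒ μ − λ = 1/W = 1/0.352 = 2.8409
μ = λ + 1/W = 38.56 + 2.8409 = 41.4009 per hr

Final: 41.4009 /hr


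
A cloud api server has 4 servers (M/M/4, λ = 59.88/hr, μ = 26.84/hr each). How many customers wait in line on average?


a = λ/μ = 2.2310; ρ = a/4 = 0.5577
P₀ = 0.100964
Lq = P₀·a^c·ρ / (c!·(1−ρ)²) = 0.100964·24.77406·0.5577/(24·0.19559)
= 0.29720

Final: 0.29720


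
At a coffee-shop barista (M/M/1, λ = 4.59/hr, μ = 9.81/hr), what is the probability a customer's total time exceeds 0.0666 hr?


W ~ Exponential(μ−λ) for M/M/1.
μ − λ = 9.81 − 4.59 = 5.2200
P(W > t) = e^{−(μ−λ)t} = e^{−0.3477} = 0.706345

Final: 0.706345


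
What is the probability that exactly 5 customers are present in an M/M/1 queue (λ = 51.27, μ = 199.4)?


ρ = 51.27/199.4 = 0.2571
P_n = (1−ρ)·ρ^n = (1 − 0.2571)·0.2571^5 = 0.7429·0.001124 = 0.0008349

Final: 0.0008349


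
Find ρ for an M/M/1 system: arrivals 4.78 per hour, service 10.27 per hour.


ρ = λ/μ = 4.78/10.27 = 0.4654

Final: 0.4654


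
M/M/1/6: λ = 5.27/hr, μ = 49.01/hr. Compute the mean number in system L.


ρ = 5.27/49.01 = 0.1075
L = ρ[1 − (K+1)ρ^K + Kρ^(K+1)] / [(1−ρ)(1−ρ^(K+1))]
Numerator: 0.1075·(1 − 7·0.000001546 + 6·0.0000001662) = 0.107528
Denominator: (0.8925)·(1.000000) = 0.892471
L = 0.107528/0.892471 = 0.1205

Final: 0.1205


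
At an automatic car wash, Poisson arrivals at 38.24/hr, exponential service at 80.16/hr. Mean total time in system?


W = 1/(μ−λ) = 1/(80.16 − 38.24) = 1/41.92 = 0.02385 hr

Final: 0.02385 hr


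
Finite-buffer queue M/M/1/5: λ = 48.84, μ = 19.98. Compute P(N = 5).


ρ = λ/μ = 48.84/19.98 = 2.4444
P_K = (1−ρ)ρ^K/(1−ρ^(K+1)) = (-1.4444·87.277210)/(1 − 213.344292)
= -126.067082/-212.344292 = 0.593692

Final: 0.593692


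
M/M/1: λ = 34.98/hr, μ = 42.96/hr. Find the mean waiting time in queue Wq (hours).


ρ = 34.98/42.96 = 0.8142
Wq = ρ/(μ−λ) = 0.8142/(42.96 − 34.98) = 0.8142/7.98 = 0.1020 hr

Final: 0.1020 hr


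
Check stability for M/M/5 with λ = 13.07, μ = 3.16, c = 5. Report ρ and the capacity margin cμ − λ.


Total capacity cμ = 5·3.16 = 15.80/hr
ρ = λ/(cμ) = 13.07/15.80 = 0.8272
Stable ⇔ ρ < 1: YES
Spare capacity = cμ − λ = 15.80 − 13.07 = 2.73/hr

Final: ρ = 0.8272; stable; margin = 2.73/hr


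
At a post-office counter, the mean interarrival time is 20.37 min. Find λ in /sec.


λ = 1/(interarrival time) in consistent units.
1 second = 0.0166667 min, so λ = 0.0166667/20.37 = 0.0008182 per second

Final: 0.0008182 /sec


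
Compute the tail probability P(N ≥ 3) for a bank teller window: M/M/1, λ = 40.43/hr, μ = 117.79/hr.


ρ = 40.43/117.79 = 0.3432
P(N ≥ n) = ρ^n = 0.3432^3 = 0.040438

Final: 0.040438


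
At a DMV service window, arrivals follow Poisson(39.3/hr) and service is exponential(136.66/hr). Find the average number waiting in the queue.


ρ = 39.3/136.66 = 0.2876
Lq = ρ²/(1−ρ) = 0.08270/0.7124 = 0.1161

Final: 0.1161


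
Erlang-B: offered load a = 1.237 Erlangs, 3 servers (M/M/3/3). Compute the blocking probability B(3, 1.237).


B(c,a) = (a^c/c!) / Σ_{k=0}^{c} a^k/k!
a^3/3! = 0.315470
Σ terms (k=0..3): 1.00000 + 1.23700 + 0.76508 + 0.31547 = 3.317554
B = 0.315470/3.317554 = 0.095091

Final: 0.095091


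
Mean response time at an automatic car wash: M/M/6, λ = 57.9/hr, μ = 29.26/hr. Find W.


a = 1.9788; ρ = 0.3298; P₀ = 0.138042
Lq = P₀·a^c·ρ/(c!(1−ρ)²) = 0.008452
Wq = Lq/λ = 0.008452/57.9 = 0.0001460 hr
W = Wq + 1/μ = 0.0001460 + 0.03418 = 0.03432 hr

Final: 0.03432 hr


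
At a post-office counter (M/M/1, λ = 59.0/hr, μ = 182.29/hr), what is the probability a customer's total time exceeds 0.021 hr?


W ~ Exponential(μ−λ) for M/M/1.
μ − λ = 182.29 − 59.0 = 123.2900
P(W > t) = e^{−(μ−λ)t} = e^{−2.5891} = 0.075088

Final: 0.075088


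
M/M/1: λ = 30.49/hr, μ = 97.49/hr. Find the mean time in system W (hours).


W = 1/(μ−λ) = 1/(97.49 − 30.49) = 1/67.00 = 0.01493 hr

Final: 0.01493 hr


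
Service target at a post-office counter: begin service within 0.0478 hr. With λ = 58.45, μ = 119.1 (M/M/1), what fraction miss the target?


ρ = 58.45/119.1 = 0.4908
P(Wq > t) = ρ·e^{−(μ−λ)t} = 0.4908·e^{−2.8991}
= 0.4908·0.055074 = 0.027029

Final: 0.027029


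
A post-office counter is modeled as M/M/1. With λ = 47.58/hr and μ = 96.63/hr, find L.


ρ = λ/μ = 47.58/96.63 = 0.4924
L = ρ/(1−ρ) = 0.4924/(1 − 0.4924) = 0.4924/0.5076 = 0.9700

Final: 0.9700


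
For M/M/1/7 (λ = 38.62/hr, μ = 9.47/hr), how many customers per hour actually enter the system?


ρ = 4.0781; P_K = (1−ρ)ρ^7/(1−ρ^8) = 0.754800
λ_eff = λ(1 − P_K) = 38.62·(1 − 0.754800) = 38.62·0.245200 = 9.4696 /hr

Final: 9.4696 /hr


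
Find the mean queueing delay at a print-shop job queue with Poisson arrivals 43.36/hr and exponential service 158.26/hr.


ρ = 43.36/158.26 = 0.2740
Wq = ρ/(μ−λ) = 0.2740/(158.26 − 43.36) = 0.2740/114.90 = 0.002385 hr

Final: 0.002385 hr


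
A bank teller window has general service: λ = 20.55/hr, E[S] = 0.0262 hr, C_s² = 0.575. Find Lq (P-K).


ρ = λ·E[S] = 20.55·0.0262 = 0.5384
Lq = ρ²(1+C_s²)/(2(1−ρ)) = 0.2899·(1+0.575)/(2·0.4616)
= 0.2899·1.5750/0.9232 = 0.49456

Final: 0.49456


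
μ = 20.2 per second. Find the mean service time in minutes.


Mean service time = 1/μ = 1/20.2 second = 0.04950 second
In minutes: 0.04950 × 0.0166667 = 0.0008251 min

Final: 0.0008251 min


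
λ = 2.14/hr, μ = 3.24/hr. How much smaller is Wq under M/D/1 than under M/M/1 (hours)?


ρ = 2.14/3.24 = 0.6605
Wq(M/M/1) = ρ/(μ−λ) = 0.6605/1.10 = 0.60045 hr
Wq(M/D/1) = ρ/(2(μ−λ)) = 0.30022 hr
Savings = 0.60045 − 0.30022 = 0.30022 hr

Final: 0.30022 hr


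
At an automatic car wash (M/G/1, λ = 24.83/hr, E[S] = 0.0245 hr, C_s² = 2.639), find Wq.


ρ = λ·E[S] = 24.83·0.0245 = 0.6083
E[S²] = E[S]²(1+C_s²) = 0.0245²·(1+2.639) = 0.002184
Wq = λ·E[S²]/(2(1−ρ)) = 24.83·0.002184/(2·0.3917) = 0.06924 hr

Final: 0.06924 hr


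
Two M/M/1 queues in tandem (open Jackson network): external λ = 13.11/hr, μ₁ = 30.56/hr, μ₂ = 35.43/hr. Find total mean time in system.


Each node sees arrival rate λ = 13.11/hr (tandem ⇒ throughput preserved).
W₁ = 1/(μ₁−λ) = 1/(30.56−13.11) = 0.05731 hr
W₂ = 1/(μ₂−λ) = 1/(35.43−13.11) = 0.04480 hr
W_total = W₁ + W₂ = 0.05731 + 0.04480 = 0.10211 hr

Final: 0.10211 hr


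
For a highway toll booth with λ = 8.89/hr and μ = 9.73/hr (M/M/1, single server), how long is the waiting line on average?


ρ = 8.89/9.73 = 0.9137
Lq = ρ²/(1−ρ) = 0.8348/0.08633 = 9.6697

Final: 9.6697


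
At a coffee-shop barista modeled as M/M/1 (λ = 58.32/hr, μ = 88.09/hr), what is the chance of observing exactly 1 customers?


ρ = 58.32/88.09 = 0.6621
P_n = (1−ρ)·ρ^n = (1 − 0.6621)·0.6621^1 = 0.3379·0.662050 = 0.223740

Final: 0.223740


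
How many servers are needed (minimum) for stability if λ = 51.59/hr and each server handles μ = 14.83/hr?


Stability requires cμ > λ ⇔ c > λ/μ.
λ/μ = 51.59/14.83 = 3.4788
Minimum integer c = ⌊3.4788⌋ + 1 = 4
Check: 4·14.83 = 59.32 > 51.59, while 3·14.83 = 44.49 ≤ 51.59

Final: 4 servers


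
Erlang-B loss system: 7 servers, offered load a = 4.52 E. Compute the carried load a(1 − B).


B(7,4.52) = 0.091337 (Erlang-B)
Carried load = a(1 − B) = 4.52·(1 − 0.091337) = 4.52·0.908663 = 4.1072 E

Final: 4.1072 Erlangs


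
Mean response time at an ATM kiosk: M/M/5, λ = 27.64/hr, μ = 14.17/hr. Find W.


a = 1.9506; ρ = 0.3901; P₀ = 0.141262
Lq = P₀·a^c·ρ/(c!(1−ρ)²) = 0.03487
Wq = Lq/λ = 0.03487/27.64 = 0.001261 hr
W = Wq + 1/μ = 0.001261 + 0.07057 = 0.07183 hr

Final: 0.07183 hr


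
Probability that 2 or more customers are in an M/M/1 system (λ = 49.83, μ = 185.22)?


ρ = 49.83/185.22 = 0.2690
P(N ≥ n) = ρ^n = 0.2690^2 = 0.072378

Final: 0.072378


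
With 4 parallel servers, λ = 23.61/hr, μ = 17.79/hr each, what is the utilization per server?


ρ = λ/(cμ) = 23.61/(4·17.79) = 23.61/71.16 = 0.3318

Final: 0.3318


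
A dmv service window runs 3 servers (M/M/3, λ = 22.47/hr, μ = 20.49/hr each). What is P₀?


a = λ/μ = 22.47/20.49 = 1.0966; ρ = a/c = 0.3655
Σ_{k=0}^{2} a^k/k! (terms k=0..2) = 1.00000 + 1.09663 + 0.60130 = 2.69793
Tail: a^3/(3!(1−ρ)) = 1.31881/(6·0.6345) = 0.34644
P₀ = 1/(2.69793 + 0.34644) = 1/3.04438 = 0.328475

Final: 0.328475


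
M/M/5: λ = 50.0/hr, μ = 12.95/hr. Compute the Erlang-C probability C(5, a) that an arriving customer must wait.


a = λ/μ = 3.8610; ρ = a/5 = 0.7722
P₀ = 0.015986 (from M/M/c formula)
C(c,a) = [a^c/(c!(1−ρ))]·P₀ = [858.02745/(120·0.2278)]·0.015986
= 31.38829·0.015986 = 0.501768

Final: 0.501768


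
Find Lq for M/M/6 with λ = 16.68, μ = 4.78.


a = λ/μ = 3.4895; ρ = a/6 = 0.5816
P₀ = 0.029288
Lq = P₀·a^c·ρ / (c!·(1−ρ)²) = 0.029288·1805.54742·0.5816/(720·0.17507)
= 0.24400

Final: 0.24400


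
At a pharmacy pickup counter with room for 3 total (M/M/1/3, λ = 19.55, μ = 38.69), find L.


ρ = 19.55/38.69 = 0.5053
L = ρ[1 − (K+1)ρ^K + Kρ^(K+1)] / [(1−ρ)(1−ρ^(K+1))]
Numerator: 0.5053·(1 − 4·0.129016 + 3·0.065192) = 0.343356
Denominator: (0.4947)·(0.934808) = 0.462451
L = 0.343356/0.462451 = 0.7425

Final: 0.7425


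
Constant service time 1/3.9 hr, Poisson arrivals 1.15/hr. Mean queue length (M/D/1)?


ρ = 1.15/3.9 = 0.2949
M/D/1: Lq = ρ²/(2(1−ρ)) = 0.08695/(2·0.7051) = 0.06166

Final: 0.06166


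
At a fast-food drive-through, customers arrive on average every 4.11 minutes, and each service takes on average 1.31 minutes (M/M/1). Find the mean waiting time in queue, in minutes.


λ = 60/4.11 = 14.5985 /hr
μ = 60/1.31 = 45.8015 /hr
ρ = λ/μ = 14.5985/45.8015 = 0.3187
Wq = ρ/(μ−λ) = 0.3187/(45.8015−14.5985) = 0.01021 hr
In minutes: 0.01021·60 = 0.6129 min

Final: 0.6129 min


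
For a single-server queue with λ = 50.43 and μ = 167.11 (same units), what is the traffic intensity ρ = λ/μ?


ρ = λ/μ = 50.43/167.11 = 0.3018

Final: 0.3018


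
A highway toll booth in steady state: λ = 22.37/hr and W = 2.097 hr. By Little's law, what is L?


L = λW = 22.37·2.097 = 46.9099

Final: 46.9099


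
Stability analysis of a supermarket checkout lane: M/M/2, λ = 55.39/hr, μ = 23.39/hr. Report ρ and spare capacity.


Total capacity cμ = 2·23.39 = 46.78/hr
ρ = λ/(cμ) = 55.39/46.78 = 1.1841
Stable ⇔ ρ < 1: NO
Spare capacity = cμ − λ = 46.78 − 55.39 = -8.61/hr

Final: ρ = 1.1841; unstable; margin = -8.61/hr


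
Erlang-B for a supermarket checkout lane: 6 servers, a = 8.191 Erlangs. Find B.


B(c,a) = (a^c/c!) / Σ_{k=0}^{c} a^k/k!
a^6/6! = 419.458558
Σ terms (k=0..6): 1.00000 + 8.19100 + 33.54624 + 91.59242 + 187.55838 + 307.25813 + 419.45856 = 1048.604722
B = 419.458558/1048.604722 = 0.400016

Final: 0.400016


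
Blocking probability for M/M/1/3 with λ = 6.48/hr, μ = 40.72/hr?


ρ = λ/μ = 6.48/40.72 = 0.1591
P_K = (1−ρ)ρ^K/(1−ρ^(K+1)) = (0.8409·0.004030)/(1 − 0.0006413)
= 0.003389/0.999359 = 0.003391

Final: 0.003391


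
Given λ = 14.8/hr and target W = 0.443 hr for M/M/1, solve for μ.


W = 1/(μ−λ) ⇒ μ − λ = 1/W = 1/0.443 = 2.2573
μ = λ + 1/W = 14.8 + 2.2573 = 17.0573 per hr

Final: 17.0573 /hr


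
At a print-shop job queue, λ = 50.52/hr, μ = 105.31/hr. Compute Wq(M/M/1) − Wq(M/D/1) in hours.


ρ = 50.52/105.31 = 0.4797
Wq(M/M/1) = ρ/(μ−λ) = 0.4797/54.79 = 0.008756 hr
Wq(M/D/1) = ρ/(2(μ−λ)) = 0.004378 hr
Savings = 0.008756 − 0.004378 = 0.004378 hr

Final: 0.004378 hr


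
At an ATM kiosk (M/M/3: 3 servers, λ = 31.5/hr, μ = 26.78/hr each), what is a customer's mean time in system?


a = 1.1763; ρ = 0.3921; P₀ = 0.301731
Lq = P₀·a^c·ρ/(c!(1−ρ)²) = 0.08683
Wq = Lq/λ = 0.08683/31.5 = 0.002756 hr
W = Wq + 1/μ = 0.002756 + 0.03734 = 0.04010 hr

Final: 0.04010 hr


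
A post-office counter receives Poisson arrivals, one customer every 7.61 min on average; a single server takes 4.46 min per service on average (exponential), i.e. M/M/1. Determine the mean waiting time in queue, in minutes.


λ = 60/7.61 = 7.8844 /hr
μ = 60/4.46 = 13.4529 /hr
ρ = λ/μ = 7.8844/13.4529 = 0.5861
Wq = ρ/(μ−λ) = 0.5861/(13.4529−7.8844) = 0.10525 hr
In minutes: 0.10525·60 = 6.315 min

Final: 6.315 min


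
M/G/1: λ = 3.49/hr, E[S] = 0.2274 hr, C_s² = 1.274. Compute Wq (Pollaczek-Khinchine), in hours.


ρ = λ·E[S] = 3.49·0.2274 = 0.7936
E[S²] = E[S]²(1+C_s²) = 0.2274²·(1+1.274) = 0.117590
Wq = λ·E[S²]/(2(1−ρ)) = 3.49·0.117590/(2·0.2064) = 0.99429 hr

Final: 0.99429 hr


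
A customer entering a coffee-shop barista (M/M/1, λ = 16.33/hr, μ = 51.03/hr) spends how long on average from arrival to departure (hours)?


W = 1/(μ−λ) = 1/(51.03 − 16.33) = 1/34.70 = 0.02882 hr

Final: 0.02882 hr


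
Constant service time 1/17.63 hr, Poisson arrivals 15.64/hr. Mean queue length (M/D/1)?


ρ = 15.64/17.63 = 0.8871
M/D/1: Lq = ρ²/(2(1−ρ)) = 0.7870/(2·0.1129) = 3.48609

Final: 3.48609


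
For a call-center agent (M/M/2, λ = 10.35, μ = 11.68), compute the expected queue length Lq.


a = λ/μ = 0.8861; ρ = a/2 = 0.4431
P₀ = 0.385939
Lq = P₀·a^c·ρ / (c!·(1−ρ)²) = 0.385939·0.78523·0.4431/(2·0.31018)
= 0.21644

Final: 0.21644
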